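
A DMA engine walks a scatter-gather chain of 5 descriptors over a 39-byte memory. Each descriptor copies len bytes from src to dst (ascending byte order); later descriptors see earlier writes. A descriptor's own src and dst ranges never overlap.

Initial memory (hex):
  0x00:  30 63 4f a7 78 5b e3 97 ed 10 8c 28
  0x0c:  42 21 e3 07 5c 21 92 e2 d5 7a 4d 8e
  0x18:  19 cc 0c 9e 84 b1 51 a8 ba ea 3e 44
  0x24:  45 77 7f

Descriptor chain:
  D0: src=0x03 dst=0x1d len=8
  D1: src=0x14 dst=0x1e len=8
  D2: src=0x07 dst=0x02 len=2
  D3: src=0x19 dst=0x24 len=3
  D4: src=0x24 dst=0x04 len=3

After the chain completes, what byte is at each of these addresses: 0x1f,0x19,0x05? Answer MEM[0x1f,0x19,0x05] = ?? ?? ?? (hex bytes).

  after D0: wrote 8B at 0x1d = a7785be397ed108c
  after D1: wrote 8B at 0x1e = d57a4d8e19cc0c9e
  after D2: wrote 2B at 0x02 = 97ed
  after D3: wrote 3B at 0x24 = cc0c9e
  after D4: wrote 3B at 0x04 = cc0c9e
query mem[0x1f]=0x7a, mem[0x19]=0xcc, mem[0x05]=0x0c

MEM[0x1f,0x19,0x05] = 7a cc 0c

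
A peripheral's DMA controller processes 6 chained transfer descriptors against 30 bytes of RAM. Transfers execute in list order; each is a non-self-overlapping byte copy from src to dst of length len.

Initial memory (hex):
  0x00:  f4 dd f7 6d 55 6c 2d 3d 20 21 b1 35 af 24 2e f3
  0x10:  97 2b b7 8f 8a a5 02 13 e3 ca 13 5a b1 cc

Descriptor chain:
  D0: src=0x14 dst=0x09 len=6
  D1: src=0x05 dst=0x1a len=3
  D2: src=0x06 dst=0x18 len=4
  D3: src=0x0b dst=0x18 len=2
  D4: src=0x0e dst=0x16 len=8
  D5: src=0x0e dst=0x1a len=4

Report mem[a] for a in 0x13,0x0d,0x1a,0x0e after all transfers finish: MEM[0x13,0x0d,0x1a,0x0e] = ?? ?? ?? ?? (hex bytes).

  after D0: wrote 6B at 0x09 = 8aa50213e3ca
  after D1: wrote 3B at 0x1a = 6c2d3d
  after D2: wrote 4B at 0x18 = 2d3d208a
  after D3: wrote 2B at 0x18 = 0213
  after D4: wrote 8B at 0x16 = caf3972bb78f8aa5
  after D5: wrote 4B at 0x1a = caf3972b
query mem[0x13]=0x8f, mem[0x0d]=0xe3, mem[0x1a]=0xca, mem[0x0e]=0xca

MEM[0x13,0x0d,0x1a,0x0e] = 8f e3 ca ca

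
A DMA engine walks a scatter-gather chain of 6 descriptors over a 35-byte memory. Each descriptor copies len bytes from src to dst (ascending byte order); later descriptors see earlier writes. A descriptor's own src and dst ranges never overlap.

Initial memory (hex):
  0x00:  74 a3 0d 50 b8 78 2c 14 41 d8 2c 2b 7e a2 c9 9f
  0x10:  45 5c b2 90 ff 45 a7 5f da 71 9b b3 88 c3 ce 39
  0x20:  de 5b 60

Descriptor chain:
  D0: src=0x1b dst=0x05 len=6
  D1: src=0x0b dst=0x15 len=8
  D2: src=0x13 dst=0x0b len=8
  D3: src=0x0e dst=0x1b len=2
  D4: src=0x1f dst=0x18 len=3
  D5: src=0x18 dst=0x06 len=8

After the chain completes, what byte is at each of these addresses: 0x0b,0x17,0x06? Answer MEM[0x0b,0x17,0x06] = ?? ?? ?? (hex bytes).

MEM[0x0b,0x17,0x06] = c3 a2 39

#0 dst[0x05+6] := {0xb3,0x88,0xc3,0xce,0x39,0xde}
#1 dst[0x15+8] := {0x2b,0x7e,0xa2,0xc9,0x9f,0x45,0x5c,0xb2}
#2 dst[0x0b+8] := {0x90,0xff,0x2b,0x7e,0xa2,0xc9,0x9f,0x45}
#3 dst[0x1b+2] := {0x7e,0xa2}
#4 dst[0x18+3] := {0x39,0xde,0x5b}
#5 dst[0x06+8] := {0x39,0xde,0x5b,0x7e,0xa2,0xc3,0xce,0x39}
query mem[0x0b]=0xc3, mem[0x17]=0xa2, mem[0x06]=0x39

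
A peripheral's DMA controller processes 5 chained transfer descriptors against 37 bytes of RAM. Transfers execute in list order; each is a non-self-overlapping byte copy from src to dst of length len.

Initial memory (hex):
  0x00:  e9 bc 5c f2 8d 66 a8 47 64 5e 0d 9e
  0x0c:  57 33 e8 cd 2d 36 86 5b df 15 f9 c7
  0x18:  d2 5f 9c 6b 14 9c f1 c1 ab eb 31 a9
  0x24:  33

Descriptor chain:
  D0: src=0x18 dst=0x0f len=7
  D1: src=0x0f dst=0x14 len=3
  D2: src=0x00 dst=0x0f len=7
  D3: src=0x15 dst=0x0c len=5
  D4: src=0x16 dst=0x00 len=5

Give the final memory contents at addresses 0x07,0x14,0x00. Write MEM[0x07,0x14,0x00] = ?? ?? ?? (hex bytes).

D0: mem[0x0f..0x15] <- [d2 5f 9c 6b 14 9c f1]
D1: mem[0x14..0x16] <- [d2 5f 9c]
D2: mem[0x0f..0x15] <- [e9 bc 5c f2 8d 66 a8]
D3: mem[0x0c..0x10] <- [a8 9c c7 d2 5f]
D4: mem[0x00..0x04] <- [9c c7 d2 5f 9c]
query mem[0x07]=0x47, mem[0x14]=0x66, mem[0x00]=0x9c

MEM[0x07,0x14,0x00] = 47 66 9c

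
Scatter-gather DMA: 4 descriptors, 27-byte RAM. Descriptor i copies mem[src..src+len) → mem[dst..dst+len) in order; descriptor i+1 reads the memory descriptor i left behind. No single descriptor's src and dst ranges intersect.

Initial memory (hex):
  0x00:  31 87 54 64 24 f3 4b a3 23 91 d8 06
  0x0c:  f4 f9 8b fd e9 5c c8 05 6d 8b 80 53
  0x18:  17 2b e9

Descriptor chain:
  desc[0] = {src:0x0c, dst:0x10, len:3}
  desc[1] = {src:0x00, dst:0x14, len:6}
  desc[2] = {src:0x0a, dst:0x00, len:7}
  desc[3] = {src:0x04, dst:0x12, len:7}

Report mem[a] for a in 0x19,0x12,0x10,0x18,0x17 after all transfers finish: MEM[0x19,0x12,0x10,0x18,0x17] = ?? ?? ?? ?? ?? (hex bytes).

D0: mem[0x10..0x12] <- [f4 f9 8b]
D1: mem[0x14..0x19] <- [31 87 54 64 24 f3]
D2: mem[0x00..0x06] <- [d8 06 f4 f9 8b fd f4]
D3: mem[0x12..0x18] <- [8b fd f4 a3 23 91 d8]
query mem[0x19]=0xf3, mem[0x12]=0x8b, mem[0x10]=0xf4, mem[0x18]=0xd8, mem[0x17]=0x91

MEM[0x19,0x12,0x10,0x18,0x17] = f3 8b f4 d8 91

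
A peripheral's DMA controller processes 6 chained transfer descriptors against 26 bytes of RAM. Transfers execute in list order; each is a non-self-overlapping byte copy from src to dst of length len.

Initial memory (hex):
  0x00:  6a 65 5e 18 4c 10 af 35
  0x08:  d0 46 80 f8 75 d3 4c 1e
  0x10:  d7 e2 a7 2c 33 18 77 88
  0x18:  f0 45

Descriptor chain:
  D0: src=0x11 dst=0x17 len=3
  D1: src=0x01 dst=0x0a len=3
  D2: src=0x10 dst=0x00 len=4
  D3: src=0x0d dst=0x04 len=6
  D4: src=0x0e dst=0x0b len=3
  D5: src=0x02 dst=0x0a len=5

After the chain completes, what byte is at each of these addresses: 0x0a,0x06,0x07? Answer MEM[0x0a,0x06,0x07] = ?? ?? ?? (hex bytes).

#0 dst[0x17+3] := {0xe2,0xa7,0x2c}
#1 dst[0x0a+3] := {0x65,0x5e,0x18}
#2 dst[0x00+4] := {0xd7,0xe2,0xa7,0x2c}
#3 dst[0x04+6] := {0xd3,0x4c,0x1e,0xd7,0xe2,0xa7}
#4 dst[0x0b+3] := {0x4c,0x1e,0xd7}
#5 dst[0x0a+5] := {0xa7,0x2c,0xd3,0x4c,0x1e}
query mem[0x0a]=0xa7, mem[0x06]=0x1e, mem[0x07]=0xd7

MEM[0x0a,0x06,0x07] = a7 1e d7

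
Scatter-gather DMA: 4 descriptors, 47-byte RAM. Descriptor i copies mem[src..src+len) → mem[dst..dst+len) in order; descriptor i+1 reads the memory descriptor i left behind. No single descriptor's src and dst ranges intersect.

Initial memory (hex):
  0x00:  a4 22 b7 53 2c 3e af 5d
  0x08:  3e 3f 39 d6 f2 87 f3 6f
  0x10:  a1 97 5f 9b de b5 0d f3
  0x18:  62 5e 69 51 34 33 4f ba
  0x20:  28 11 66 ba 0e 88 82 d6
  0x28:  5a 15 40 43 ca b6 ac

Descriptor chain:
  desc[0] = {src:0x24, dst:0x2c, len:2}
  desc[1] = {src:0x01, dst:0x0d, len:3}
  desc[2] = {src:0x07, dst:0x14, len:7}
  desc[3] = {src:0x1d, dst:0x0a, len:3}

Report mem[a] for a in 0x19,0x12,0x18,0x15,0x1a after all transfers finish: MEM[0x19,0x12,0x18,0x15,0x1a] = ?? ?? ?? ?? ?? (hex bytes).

MEM[0x19,0x12,0x18,0x15,0x1a] = f2 5f d6 3e 22

#0 dst[0x2c+2] := {0x0e,0x88}
#1 dst[0x0d+3] := {0x22,0xb7,0x53}
#2 dst[0x14+7] := {0x5d,0x3e,0x3f,0x39,0xd6,0xf2,0x22}
#3 dst[0x0a+3] := {0x33,0x4f,0xba}
query mem[0x19]=0xf2, mem[0x12]=0x5f, mem[0x18]=0xd6, mem[0x15]=0x3e, mem[0x1a]=0x22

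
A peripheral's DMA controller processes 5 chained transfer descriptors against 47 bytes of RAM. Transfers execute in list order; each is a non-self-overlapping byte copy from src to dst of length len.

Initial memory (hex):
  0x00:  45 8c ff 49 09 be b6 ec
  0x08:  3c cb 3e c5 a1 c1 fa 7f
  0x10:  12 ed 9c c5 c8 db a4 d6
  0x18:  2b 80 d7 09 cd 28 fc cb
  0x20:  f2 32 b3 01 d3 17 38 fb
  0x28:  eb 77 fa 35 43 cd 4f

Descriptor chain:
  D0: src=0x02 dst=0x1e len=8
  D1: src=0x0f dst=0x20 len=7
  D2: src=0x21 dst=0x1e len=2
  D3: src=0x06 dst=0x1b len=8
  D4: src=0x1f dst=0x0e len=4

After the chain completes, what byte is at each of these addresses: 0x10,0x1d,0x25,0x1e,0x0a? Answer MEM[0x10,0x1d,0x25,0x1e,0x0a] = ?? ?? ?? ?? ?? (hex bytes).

MEM[0x10,0x1d,0x25,0x1e,0x0a] = a1 3c c8 cb 3e

  after D0: wrote 8B at 0x1e = ff4909beb6ec3ccb
  after D1: wrote 7B at 0x20 = 7f12ed9cc5c8db
  after D2: wrote 2B at 0x1e = 12ed
  after D3: wrote 8B at 0x1b = b6ec3ccb3ec5a1c1
  after D4: wrote 4B at 0x0e = 3ec5a1c1
query mem[0x10]=0xa1, mem[0x1d]=0x3c, mem[0x25]=0xc8, mem[0x1e]=0xcb, mem[0x0a]=0x3e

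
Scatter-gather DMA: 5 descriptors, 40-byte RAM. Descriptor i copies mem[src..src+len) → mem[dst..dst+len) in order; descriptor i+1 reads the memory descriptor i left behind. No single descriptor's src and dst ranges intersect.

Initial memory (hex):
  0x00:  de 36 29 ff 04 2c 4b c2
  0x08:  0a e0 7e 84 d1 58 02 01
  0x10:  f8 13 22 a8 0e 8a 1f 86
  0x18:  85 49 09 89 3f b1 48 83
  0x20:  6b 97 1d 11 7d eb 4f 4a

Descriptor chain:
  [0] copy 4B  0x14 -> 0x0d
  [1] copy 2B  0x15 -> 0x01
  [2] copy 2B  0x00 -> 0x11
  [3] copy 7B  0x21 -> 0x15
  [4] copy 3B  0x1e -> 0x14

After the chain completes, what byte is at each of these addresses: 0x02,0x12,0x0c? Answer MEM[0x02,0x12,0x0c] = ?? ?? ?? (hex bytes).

  after D0: wrote 4B at 0x0d = 0e8a1f86
  after D1: wrote 2B at 0x01 = 8a1f
  after D2: wrote 2B at 0x11 = de8a
  after D3: wrote 7B at 0x15 = 971d117deb4f4a
  after D4: wrote 3B at 0x14 = 48836b
query mem[0x02]=0x1f, mem[0x12]=0x8a, mem[0x0c]=0xd1

MEM[0x02,0x12,0x0c] = 1f 8a d1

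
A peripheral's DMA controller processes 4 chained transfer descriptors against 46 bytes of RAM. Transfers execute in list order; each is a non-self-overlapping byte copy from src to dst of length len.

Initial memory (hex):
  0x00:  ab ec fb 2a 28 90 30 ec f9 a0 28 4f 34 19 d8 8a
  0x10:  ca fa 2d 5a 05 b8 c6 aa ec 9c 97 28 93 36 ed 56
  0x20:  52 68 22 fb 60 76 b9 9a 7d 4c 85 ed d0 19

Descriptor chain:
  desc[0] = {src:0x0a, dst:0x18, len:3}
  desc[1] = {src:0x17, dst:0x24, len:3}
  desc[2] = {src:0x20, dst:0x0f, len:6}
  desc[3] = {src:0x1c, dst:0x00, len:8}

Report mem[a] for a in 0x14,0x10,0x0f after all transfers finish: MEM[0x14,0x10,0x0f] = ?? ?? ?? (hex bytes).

MEM[0x14,0x10,0x0f] = 28 68 52

D0: mem[0x18..0x1a] <- [28 4f 34]
D1: mem[0x24..0x26] <- [aa 28 4f]
D2: mem[0x0f..0x14] <- [52 68 22 fb aa 28]
D3: mem[0x00..0x07] <- [93 36 ed 56 52 68 22 fb]
query mem[0x14]=0x28, mem[0x10]=0x68, mem[0x0f]=0x52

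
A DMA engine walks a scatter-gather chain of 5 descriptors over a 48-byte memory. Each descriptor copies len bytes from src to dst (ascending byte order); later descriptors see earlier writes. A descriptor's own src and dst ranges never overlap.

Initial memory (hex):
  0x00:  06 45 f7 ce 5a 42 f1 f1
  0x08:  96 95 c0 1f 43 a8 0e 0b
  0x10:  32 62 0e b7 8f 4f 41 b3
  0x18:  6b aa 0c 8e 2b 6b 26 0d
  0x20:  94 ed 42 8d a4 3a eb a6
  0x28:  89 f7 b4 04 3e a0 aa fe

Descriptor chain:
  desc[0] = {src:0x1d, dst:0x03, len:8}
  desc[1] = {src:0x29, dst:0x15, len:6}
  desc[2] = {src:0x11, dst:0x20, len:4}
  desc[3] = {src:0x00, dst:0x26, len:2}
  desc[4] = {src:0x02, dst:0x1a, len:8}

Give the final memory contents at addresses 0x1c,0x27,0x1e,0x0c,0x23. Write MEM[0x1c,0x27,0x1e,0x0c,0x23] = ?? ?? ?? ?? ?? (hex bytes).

[0] 0x1d->0x03 len=8 : 6b 26 0d 94 ed 42 8d a4
[1] 0x29->0x15 len=6 : f7 b4 04 3e a0 aa
[2] 0x11->0x20 len=4 : 62 0e b7 8f
[3] 0x00->0x26 len=2 : 06 45
[4] 0x02->0x1a len=8 : f7 6b 26 0d 94 ed 42 8d
query mem[0x1c]=0x26, mem[0x27]=0x45, mem[0x1e]=0x94, mem[0x0c]=0x43, mem[0x23]=0x8f

MEM[0x1c,0x27,0x1e,0x0c,0x23] = 26 45 94 43 8f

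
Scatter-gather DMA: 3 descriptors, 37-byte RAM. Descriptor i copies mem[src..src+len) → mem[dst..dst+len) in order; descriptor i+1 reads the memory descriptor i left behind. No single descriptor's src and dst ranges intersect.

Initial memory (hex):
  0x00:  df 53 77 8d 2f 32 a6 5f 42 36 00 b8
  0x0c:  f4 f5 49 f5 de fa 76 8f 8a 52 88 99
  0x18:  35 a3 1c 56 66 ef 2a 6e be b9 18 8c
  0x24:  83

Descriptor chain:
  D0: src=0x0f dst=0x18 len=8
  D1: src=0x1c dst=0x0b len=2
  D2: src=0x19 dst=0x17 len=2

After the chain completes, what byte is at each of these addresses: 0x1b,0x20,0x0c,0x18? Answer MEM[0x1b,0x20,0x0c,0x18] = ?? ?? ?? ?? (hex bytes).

[0] 0x0f->0x18 len=8 : f5 de fa 76 8f 8a 52 88
[1] 0x1c->0x0b len=2 : 8f 8a
[2] 0x19->0x17 len=2 : de fa
query mem[0x1b]=0x76, mem[0x20]=0xbe, mem[0x0c]=0x8a, mem[0x18]=0xfa

MEM[0x1b,0x20,0x0c,0x18] = 76 be 8a fa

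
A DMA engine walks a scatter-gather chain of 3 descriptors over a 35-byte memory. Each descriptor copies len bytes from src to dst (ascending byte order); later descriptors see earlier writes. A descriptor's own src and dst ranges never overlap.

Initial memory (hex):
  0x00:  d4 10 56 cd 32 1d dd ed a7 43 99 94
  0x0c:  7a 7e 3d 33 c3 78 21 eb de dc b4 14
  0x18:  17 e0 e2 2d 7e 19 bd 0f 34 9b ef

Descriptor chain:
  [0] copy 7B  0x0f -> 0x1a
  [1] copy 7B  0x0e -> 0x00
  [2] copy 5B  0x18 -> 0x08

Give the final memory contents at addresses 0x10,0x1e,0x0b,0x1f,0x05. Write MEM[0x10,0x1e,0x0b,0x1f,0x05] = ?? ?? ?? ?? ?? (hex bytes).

MEM[0x10,0x1e,0x0b,0x1f,0x05] = c3 eb c3 de eb

D0: mem[0x1a..0x20] <- [33 c3 78 21 eb de dc]
D1: mem[0x00..0x06] <- [3d 33 c3 78 21 eb de]
D2: mem[0x08..0x0c] <- [17 e0 33 c3 78]
query mem[0x10]=0xc3, mem[0x1e]=0xeb, mem[0x0b]=0xc3, mem[0x1f]=0xde, mem[0x05]=0xeb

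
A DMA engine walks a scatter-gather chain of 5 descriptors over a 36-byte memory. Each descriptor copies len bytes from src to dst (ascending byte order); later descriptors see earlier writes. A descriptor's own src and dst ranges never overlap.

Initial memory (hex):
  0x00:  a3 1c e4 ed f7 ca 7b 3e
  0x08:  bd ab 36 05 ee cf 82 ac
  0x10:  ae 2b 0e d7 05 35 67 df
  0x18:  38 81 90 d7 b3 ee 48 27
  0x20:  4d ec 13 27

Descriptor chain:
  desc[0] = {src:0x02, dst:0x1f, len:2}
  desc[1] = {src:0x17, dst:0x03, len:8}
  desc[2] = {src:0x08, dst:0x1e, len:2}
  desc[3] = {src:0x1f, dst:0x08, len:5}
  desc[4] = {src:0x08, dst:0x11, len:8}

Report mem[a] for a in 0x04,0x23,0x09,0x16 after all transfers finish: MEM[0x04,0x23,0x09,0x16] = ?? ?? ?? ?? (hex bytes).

MEM[0x04,0x23,0x09,0x16] = 38 27 ed cf

[0] 0x02->0x1f len=2 : e4 ed
[1] 0x17->0x03 len=8 : df 38 81 90 d7 b3 ee 48
[2] 0x08->0x1e len=2 : b3 ee
[3] 0x1f->0x08 len=5 : ee ed ec 13 27
[4] 0x08->0x11 len=8 : ee ed ec 13 27 cf 82 ac
query mem[0x04]=0x38, mem[0x23]=0x27, mem[0x09]=0xed, mem[0x16]=0xcf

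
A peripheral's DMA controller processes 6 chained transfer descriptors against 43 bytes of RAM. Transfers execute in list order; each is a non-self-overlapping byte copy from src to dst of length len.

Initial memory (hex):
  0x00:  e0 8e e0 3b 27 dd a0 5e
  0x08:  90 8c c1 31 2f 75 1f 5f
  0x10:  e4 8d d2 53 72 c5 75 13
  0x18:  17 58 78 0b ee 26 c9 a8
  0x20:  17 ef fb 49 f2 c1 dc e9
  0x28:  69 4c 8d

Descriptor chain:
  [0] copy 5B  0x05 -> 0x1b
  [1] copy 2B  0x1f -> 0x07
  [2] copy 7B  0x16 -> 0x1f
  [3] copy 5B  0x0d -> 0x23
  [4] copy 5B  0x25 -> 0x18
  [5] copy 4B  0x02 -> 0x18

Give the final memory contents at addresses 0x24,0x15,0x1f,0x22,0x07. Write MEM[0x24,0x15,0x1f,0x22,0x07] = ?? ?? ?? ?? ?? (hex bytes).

#0 dst[0x1b+5] := {0xdd,0xa0,0x5e,0x90,0x8c}
#1 dst[0x07+2] := {0x8c,0x17}
#2 dst[0x1f+7] := {0x75,0x13,0x17,0x58,0x78,0xdd,0xa0}
#3 dst[0x23+5] := {0x75,0x1f,0x5f,0xe4,0x8d}
#4 dst[0x18+5] := {0x5f,0xe4,0x8d,0x69,0x4c}
#5 dst[0x18+4] := {0xe0,0x3b,0x27,0xdd}
query mem[0x24]=0x1f, mem[0x15]=0xc5, mem[0x1f]=0x75, mem[0x22]=0x58, mem[0x07]=0x8c

MEM[0x24,0x15,0x1f,0x22,0x07] = 1f c5 75 58 8c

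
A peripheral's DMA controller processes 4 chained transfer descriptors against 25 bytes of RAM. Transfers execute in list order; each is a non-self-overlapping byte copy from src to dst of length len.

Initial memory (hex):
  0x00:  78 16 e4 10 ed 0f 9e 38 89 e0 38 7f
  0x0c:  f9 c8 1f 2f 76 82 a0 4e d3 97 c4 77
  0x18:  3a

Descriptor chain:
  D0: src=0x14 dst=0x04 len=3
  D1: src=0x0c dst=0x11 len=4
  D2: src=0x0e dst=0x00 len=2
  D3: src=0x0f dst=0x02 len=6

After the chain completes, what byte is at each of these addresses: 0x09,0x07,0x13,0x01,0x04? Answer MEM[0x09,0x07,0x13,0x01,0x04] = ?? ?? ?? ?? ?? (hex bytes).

MEM[0x09,0x07,0x13,0x01,0x04] = e0 2f 1f 2f f9

  after D0: wrote 3B at 0x04 = d397c4
  after D1: wrote 4B at 0x11 = f9c81f2f
  after D2: wrote 2B at 0x00 = 1f2f
  after D3: wrote 6B at 0x02 = 2f76f9c81f2f
query mem[0x09]=0xe0, mem[0x07]=0x2f, mem[0x13]=0x1f, mem[0x01]=0x2f, mem[0x04]=0xf9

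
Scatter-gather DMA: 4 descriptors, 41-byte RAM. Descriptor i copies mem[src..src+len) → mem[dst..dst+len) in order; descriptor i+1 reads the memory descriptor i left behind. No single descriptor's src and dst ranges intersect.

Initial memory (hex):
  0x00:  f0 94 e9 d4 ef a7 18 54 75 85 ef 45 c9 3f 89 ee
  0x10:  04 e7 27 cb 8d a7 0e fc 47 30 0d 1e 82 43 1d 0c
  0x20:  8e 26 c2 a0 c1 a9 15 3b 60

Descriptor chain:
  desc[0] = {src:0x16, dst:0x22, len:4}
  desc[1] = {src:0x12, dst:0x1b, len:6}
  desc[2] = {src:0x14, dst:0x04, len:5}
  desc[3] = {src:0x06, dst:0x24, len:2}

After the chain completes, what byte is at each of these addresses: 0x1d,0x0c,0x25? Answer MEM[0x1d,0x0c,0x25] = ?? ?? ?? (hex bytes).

MEM[0x1d,0x0c,0x25] = 8d c9 fc

  after D0: wrote 4B at 0x22 = 0efc4730
  after D1: wrote 6B at 0x1b = 27cb8da70efc
  after D2: wrote 5B at 0x04 = 8da70efc47
  after D3: wrote 2B at 0x24 = 0efc
query mem[0x1d]=0x8d, mem[0x0c]=0xc9, mem[0x25]=0xfc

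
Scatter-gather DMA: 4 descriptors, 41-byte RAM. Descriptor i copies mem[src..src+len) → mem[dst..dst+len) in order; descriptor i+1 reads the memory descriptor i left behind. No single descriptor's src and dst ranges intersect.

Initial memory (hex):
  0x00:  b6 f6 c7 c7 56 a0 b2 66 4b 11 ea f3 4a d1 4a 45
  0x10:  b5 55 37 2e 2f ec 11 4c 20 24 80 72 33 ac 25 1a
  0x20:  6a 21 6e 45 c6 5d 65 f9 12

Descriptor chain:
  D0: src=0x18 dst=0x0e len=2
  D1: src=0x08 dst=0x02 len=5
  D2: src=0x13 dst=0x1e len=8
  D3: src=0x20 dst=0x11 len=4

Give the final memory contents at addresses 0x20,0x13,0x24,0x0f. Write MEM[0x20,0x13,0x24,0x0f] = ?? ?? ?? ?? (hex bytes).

[0] 0x18->0x0e len=2 : 20 24
[1] 0x08->0x02 len=5 : 4b 11 ea f3 4a
[2] 0x13->0x1e len=8 : 2e 2f ec 11 4c 20 24 80
[3] 0x20->0x11 len=4 : ec 11 4c 20
query mem[0x20]=0xec, mem[0x13]=0x4c, mem[0x24]=0x24, mem[0x0f]=0x24

MEM[0x20,0x13,0x24,0x0f] = ec 4c 24 24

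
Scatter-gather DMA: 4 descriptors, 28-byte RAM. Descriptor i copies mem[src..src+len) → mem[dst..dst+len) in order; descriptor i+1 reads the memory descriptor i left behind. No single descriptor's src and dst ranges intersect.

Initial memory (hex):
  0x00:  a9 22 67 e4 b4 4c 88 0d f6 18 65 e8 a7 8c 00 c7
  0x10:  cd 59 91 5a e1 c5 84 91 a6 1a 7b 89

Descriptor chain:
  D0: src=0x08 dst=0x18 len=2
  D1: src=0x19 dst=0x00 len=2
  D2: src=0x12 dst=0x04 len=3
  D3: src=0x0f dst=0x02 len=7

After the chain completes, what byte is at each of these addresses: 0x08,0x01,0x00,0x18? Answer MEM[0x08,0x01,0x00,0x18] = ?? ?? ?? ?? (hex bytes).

MEM[0x08,0x01,0x00,0x18] = c5 7b 18 f6

  after D0: wrote 2B at 0x18 = f618
  after D1: wrote 2B at 0x00 = 187b
  after D2: wrote 3B at 0x04 = 915ae1
  after D3: wrote 7B at 0x02 = c7cd59915ae1c5
query mem[0x08]=0xc5, mem[0x01]=0x7b, mem[0x00]=0x18, mem[0x18]=0xf6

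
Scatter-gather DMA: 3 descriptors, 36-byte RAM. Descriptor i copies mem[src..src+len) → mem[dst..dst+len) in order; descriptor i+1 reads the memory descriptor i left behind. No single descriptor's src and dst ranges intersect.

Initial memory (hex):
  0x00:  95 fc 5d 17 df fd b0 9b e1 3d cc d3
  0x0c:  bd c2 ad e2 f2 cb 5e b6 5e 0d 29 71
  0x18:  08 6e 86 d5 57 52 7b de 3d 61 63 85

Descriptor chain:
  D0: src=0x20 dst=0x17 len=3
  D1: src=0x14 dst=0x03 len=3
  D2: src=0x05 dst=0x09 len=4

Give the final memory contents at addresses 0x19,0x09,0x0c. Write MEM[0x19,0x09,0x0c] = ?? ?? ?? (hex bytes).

MEM[0x19,0x09,0x0c] = 63 29 e1

#0 dst[0x17+3] := {0x3d,0x61,0x63}
#1 dst[0x03+3] := {0x5e,0x0d,0x29}
#2 dst[0x09+4] := {0x29,0xb0,0x9b,0xe1}
query mem[0x19]=0x63, mem[0x09]=0x29, mem[0x0c]=0xe1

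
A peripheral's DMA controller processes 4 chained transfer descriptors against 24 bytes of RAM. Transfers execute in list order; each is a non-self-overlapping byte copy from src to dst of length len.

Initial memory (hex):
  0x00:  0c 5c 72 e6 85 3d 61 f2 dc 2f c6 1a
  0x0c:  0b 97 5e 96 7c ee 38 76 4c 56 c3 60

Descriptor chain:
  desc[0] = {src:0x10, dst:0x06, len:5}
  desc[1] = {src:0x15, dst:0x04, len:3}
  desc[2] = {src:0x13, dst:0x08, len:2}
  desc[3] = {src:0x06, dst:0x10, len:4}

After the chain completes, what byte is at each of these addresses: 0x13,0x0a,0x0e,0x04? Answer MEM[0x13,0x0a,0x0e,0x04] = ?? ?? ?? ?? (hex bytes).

MEM[0x13,0x0a,0x0e,0x04] = 4c 4c 5e 56

  after D0: wrote 5B at 0x06 = 7cee38764c
  after D1: wrote 3B at 0x04 = 56c360
  after D2: wrote 2B at 0x08 = 764c
  after D3: wrote 4B at 0x10 = 60ee764c
query mem[0x13]=0x4c, mem[0x0a]=0x4c, mem[0x0e]=0x5e, mem[0x04]=0x56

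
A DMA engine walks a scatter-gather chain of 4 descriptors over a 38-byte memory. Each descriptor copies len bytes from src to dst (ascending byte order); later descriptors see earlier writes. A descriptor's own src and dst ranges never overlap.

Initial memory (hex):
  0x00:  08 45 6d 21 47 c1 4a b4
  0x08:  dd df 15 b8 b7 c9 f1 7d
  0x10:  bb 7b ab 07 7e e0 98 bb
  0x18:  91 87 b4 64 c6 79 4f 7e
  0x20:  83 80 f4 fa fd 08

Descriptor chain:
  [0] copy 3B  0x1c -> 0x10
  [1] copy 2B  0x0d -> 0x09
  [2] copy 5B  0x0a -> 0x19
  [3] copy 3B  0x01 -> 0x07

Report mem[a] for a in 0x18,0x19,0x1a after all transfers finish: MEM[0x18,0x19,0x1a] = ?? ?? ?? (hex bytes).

MEM[0x18,0x19,0x1a] = 91 f1 b8

[0] 0x1c->0x10 len=3 : c6 79 4f
[1] 0x0d->0x09 len=2 : c9 f1
[2] 0x0a->0x19 len=5 : f1 b8 b7 c9 f1
[3] 0x01->0x07 len=3 : 45 6d 21
query mem[0x18]=0x91, mem[0x19]=0xf1, mem[0x1a]=0xb8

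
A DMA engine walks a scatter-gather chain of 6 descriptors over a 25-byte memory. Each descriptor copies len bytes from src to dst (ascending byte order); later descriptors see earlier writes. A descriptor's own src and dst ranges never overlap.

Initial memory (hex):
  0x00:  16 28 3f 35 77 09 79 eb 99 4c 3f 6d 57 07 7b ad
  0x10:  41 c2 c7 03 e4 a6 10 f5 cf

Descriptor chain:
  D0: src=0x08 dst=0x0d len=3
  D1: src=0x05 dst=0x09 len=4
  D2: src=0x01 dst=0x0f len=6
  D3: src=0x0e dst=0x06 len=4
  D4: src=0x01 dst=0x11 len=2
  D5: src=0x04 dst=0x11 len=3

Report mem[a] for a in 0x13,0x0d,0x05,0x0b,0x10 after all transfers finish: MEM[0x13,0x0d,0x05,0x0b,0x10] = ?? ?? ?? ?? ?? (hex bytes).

#0 dst[0x0d+3] := {0x99,0x4c,0x3f}
#1 dst[0x09+4] := {0x09,0x79,0xeb,0x99}
#2 dst[0x0f+6] := {0x28,0x3f,0x35,0x77,0x09,0x79}
#3 dst[0x06+4] := {0x4c,0x28,0x3f,0x35}
#4 dst[0x11+2] := {0x28,0x3f}
#5 dst[0x11+3] := {0x77,0x09,0x4c}
query mem[0x13]=0x4c, mem[0x0d]=0x99, mem[0x05]=0x09, mem[0x0b]=0xeb, mem[0x10]=0x3f

MEM[0x13,0x0d,0x05,0x0b,0x10] = 4c 99 09 eb 3f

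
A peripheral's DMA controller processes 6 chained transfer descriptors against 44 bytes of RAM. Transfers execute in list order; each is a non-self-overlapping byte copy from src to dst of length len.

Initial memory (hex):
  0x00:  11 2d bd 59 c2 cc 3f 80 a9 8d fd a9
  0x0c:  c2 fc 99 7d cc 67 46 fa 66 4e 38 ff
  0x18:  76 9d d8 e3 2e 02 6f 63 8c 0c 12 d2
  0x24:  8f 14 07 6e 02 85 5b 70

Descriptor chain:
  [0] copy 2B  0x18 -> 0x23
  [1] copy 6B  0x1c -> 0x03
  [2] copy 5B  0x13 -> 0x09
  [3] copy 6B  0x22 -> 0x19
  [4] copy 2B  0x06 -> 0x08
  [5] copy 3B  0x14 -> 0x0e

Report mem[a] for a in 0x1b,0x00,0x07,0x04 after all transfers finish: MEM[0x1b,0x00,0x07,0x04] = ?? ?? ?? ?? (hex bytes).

[0] 0x18->0x23 len=2 : 76 9d
[1] 0x1c->0x03 len=6 : 2e 02 6f 63 8c 0c
[2] 0x13->0x09 len=5 : fa 66 4e 38 ff
[3] 0x22->0x19 len=6 : 12 76 9d 14 07 6e
[4] 0x06->0x08 len=2 : 63 8c
[5] 0x14->0x0e len=3 : 66 4e 38
query mem[0x1b]=0x9d, mem[0x00]=0x11, mem[0x07]=0x8c, mem[0x04]=0x02

MEM[0x1b,0x00,0x07,0x04] = 9d 11 8c 02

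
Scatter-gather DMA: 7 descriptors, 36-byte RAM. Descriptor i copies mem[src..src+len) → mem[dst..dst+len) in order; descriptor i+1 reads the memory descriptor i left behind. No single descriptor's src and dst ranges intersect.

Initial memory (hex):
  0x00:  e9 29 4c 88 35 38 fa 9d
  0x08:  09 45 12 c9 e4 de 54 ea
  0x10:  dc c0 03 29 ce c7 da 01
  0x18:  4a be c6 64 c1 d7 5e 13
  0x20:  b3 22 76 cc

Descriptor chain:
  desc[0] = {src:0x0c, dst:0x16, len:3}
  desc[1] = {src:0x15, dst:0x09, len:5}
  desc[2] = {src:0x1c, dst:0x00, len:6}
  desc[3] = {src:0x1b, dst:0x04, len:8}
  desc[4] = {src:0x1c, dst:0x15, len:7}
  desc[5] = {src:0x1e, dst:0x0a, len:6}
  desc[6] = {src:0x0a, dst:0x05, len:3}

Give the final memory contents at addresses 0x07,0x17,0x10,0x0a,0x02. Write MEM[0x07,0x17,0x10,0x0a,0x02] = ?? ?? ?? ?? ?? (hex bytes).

  after D0: wrote 3B at 0x16 = e4de54
  after D1: wrote 5B at 0x09 = c7e4de54be
  after D2: wrote 6B at 0x00 = c1d75e13b322
  after D3: wrote 8B at 0x04 = 64c1d75e13b32276
  after D4: wrote 7B at 0x15 = c1d75e13b32276
  after D5: wrote 6B at 0x0a = 5e13b32276cc
  after D6: wrote 3B at 0x05 = 5e13b3
query mem[0x07]=0xb3, mem[0x17]=0x5e, mem[0x10]=0xdc, mem[0x0a]=0x5e, mem[0x02]=0x5e

MEM[0x07,0x17,0x10,0x0a,0x02] = b3 5e dc 5e 5e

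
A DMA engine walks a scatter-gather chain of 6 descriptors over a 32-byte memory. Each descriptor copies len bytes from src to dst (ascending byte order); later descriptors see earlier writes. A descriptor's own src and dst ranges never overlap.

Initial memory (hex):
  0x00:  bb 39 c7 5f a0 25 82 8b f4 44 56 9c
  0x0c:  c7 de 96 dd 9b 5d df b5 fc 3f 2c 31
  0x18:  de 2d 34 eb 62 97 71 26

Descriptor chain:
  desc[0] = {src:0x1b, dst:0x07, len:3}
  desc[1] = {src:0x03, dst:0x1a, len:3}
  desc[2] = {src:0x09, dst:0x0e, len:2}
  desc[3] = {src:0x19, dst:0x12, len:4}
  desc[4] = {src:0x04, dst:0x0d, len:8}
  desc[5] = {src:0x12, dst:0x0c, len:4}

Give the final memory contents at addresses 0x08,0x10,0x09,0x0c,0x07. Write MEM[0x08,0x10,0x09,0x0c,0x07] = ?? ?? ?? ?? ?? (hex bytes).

MEM[0x08,0x10,0x09,0x0c,0x07] = 62 eb 97 97 eb

D0: mem[0x07..0x09] <- [eb 62 97]
D1: mem[0x1a..0x1c] <- [5f a0 25]
D2: mem[0x0e..0x0f] <- [97 56]
D3: mem[0x12..0x15] <- [2d 5f a0 25]
D4: mem[0x0d..0x14] <- [a0 25 82 eb 62 97 56 9c]
D5: mem[0x0c..0x0f] <- [97 56 9c 25]
query mem[0x08]=0x62, mem[0x10]=0xeb, mem[0x09]=0x97, mem[0x0c]=0x97, mem[0x07]=0xeb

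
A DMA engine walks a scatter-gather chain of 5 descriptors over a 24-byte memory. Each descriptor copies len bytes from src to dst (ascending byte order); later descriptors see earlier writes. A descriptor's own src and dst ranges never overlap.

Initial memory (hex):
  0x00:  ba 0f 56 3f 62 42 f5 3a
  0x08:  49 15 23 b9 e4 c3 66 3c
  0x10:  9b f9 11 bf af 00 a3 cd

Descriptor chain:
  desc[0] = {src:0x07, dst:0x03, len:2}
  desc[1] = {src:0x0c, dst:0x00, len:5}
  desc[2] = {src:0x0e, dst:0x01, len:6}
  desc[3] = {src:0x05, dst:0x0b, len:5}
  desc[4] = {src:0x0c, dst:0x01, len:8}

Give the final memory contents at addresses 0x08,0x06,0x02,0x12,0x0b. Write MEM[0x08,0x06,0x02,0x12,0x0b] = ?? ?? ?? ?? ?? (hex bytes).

#0 dst[0x03+2] := {0x3a,0x49}
#1 dst[0x00+5] := {0xe4,0xc3,0x66,0x3c,0x9b}
#2 dst[0x01+6] := {0x66,0x3c,0x9b,0xf9,0x11,0xbf}
#3 dst[0x0b+5] := {0x11,0xbf,0x3a,0x49,0x15}
#4 dst[0x01+8] := {0xbf,0x3a,0x49,0x15,0x9b,0xf9,0x11,0xbf}
query mem[0x08]=0xbf, mem[0x06]=0xf9, mem[0x02]=0x3a, mem[0x12]=0x11, mem[0x0b]=0x11

MEM[0x08,0x06,0x02,0x12,0x0b] = bf f9 3a 11 11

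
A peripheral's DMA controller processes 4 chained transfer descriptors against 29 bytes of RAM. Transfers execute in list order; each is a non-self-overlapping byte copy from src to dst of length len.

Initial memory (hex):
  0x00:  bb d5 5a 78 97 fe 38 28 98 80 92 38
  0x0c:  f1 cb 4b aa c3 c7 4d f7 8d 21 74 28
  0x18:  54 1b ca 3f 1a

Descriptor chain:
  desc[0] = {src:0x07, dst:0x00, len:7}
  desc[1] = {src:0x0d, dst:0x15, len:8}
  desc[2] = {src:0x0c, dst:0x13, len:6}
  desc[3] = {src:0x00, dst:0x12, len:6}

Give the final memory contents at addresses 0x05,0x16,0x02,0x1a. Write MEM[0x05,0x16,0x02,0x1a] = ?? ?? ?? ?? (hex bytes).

[0] 0x07->0x00 len=7 : 28 98 80 92 38 f1 cb
[1] 0x0d->0x15 len=8 : cb 4b aa c3 c7 4d f7 8d
[2] 0x0c->0x13 len=6 : f1 cb 4b aa c3 c7
[3] 0x00->0x12 len=6 : 28 98 80 92 38 f1
query mem[0x05]=0xf1, mem[0x16]=0x38, mem[0x02]=0x80, mem[0x1a]=0x4d

MEM[0x05,0x16,0x02,0x1a] = f1 38 80 4d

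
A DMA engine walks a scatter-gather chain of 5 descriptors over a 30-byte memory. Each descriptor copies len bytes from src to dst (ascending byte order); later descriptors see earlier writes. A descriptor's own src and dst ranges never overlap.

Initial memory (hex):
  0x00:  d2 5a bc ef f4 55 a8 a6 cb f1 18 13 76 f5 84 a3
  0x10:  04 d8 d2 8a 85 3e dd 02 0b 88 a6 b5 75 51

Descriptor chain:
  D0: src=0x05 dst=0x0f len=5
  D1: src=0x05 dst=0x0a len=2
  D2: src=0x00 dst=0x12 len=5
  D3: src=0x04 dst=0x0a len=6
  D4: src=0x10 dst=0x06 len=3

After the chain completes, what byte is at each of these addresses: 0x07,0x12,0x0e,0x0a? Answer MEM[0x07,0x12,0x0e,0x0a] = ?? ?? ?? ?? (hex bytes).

D0: mem[0x0f..0x13] <- [55 a8 a6 cb f1]
D1: mem[0x0a..0x0b] <- [55 a8]
D2: mem[0x12..0x16] <- [d2 5a bc ef f4]
D3: mem[0x0a..0x0f] <- [f4 55 a8 a6 cb f1]
D4: mem[0x06..0x08] <- [a8 a6 d2]
query mem[0x07]=0xa6, mem[0x12]=0xd2, mem[0x0e]=0xcb, mem[0x0a]=0xf4

MEM[0x07,0x12,0x0e,0x0a] = a6 d2 cb f4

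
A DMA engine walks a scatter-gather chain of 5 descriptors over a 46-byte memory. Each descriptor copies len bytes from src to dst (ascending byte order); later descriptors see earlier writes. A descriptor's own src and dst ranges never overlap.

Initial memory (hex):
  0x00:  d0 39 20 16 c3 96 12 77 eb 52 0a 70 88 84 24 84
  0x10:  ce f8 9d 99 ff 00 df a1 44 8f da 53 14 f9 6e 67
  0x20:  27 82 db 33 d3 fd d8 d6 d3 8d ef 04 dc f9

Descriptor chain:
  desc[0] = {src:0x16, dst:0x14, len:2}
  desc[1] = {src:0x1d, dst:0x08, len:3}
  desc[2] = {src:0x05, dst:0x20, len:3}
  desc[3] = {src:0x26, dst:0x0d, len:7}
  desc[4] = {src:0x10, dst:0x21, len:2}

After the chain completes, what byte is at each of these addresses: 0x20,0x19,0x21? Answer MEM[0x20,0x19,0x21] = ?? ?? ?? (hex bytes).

MEM[0x20,0x19,0x21] = 96 8f 8d

#0 dst[0x14+2] := {0xdf,0xa1}
#1 dst[0x08+3] := {0xf9,0x6e,0x67}
#2 dst[0x20+3] := {0x96,0x12,0x77}
#3 dst[0x0d+7] := {0xd8,0xd6,0xd3,0x8d,0xef,0x04,0xdc}
#4 dst[0x21+2] := {0x8d,0xef}
query mem[0x20]=0x96, mem[0x19]=0x8f, mem[0x21]=0x8d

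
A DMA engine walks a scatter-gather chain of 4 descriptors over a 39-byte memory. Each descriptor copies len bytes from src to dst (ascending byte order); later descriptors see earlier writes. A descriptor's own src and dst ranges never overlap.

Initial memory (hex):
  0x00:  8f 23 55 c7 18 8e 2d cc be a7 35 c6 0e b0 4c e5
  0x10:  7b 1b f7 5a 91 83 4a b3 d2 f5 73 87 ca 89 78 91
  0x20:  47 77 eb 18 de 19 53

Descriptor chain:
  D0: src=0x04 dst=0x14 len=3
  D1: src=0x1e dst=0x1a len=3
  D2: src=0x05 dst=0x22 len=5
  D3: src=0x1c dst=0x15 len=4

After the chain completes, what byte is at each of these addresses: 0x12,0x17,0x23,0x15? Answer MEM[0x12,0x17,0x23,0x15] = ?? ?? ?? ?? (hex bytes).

D0: mem[0x14..0x16] <- [18 8e 2d]
D1: mem[0x1a..0x1c] <- [78 91 47]
D2: mem[0x22..0x26] <- [8e 2d cc be a7]
D3: mem[0x15..0x18] <- [47 89 78 91]
query mem[0x12]=0xf7, mem[0x17]=0x78, mem[0x23]=0x2d, mem[0x15]=0x47

MEM[0x12,0x17,0x23,0x15] = f7 78 2d 47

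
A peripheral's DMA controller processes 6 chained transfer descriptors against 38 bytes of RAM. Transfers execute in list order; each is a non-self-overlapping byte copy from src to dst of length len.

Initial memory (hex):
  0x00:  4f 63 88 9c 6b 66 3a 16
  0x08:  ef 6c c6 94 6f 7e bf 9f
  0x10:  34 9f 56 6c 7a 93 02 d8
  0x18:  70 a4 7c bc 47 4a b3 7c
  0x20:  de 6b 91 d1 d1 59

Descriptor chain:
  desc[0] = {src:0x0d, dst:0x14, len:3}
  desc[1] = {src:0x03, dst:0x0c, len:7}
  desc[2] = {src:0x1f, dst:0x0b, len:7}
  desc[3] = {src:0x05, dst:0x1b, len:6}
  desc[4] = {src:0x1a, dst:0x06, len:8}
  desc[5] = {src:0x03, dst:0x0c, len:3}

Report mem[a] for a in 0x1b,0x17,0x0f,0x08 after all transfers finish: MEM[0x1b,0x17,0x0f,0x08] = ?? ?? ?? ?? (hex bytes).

[0] 0x0d->0x14 len=3 : 7e bf 9f
[1] 0x03->0x0c len=7 : 9c 6b 66 3a 16 ef 6c
[2] 0x1f->0x0b len=7 : 7c de 6b 91 d1 d1 59
[3] 0x05->0x1b len=6 : 66 3a 16 ef 6c c6
[4] 0x1a->0x06 len=8 : 7c 66 3a 16 ef 6c c6 6b
[5] 0x03->0x0c len=3 : 9c 6b 66
query mem[0x1b]=0x66, mem[0x17]=0xd8, mem[0x0f]=0xd1, mem[0x08]=0x3a

MEM[0x1b,0x17,0x0f,0x08] = 66 d8 d1 3a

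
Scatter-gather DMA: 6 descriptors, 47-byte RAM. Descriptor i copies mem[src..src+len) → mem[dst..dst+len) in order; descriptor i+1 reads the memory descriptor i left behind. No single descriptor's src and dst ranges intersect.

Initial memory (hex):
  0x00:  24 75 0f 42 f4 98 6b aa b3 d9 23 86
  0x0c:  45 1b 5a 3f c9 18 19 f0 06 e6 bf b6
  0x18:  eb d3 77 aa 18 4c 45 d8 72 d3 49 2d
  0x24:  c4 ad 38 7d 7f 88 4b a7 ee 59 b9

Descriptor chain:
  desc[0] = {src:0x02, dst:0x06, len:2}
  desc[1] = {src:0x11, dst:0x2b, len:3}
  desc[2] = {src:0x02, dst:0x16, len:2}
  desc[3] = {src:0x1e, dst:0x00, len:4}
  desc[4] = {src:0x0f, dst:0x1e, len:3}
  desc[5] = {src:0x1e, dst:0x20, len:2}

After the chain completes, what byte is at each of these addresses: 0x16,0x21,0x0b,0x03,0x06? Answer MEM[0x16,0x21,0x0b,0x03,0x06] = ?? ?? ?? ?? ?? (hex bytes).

MEM[0x16,0x21,0x0b,0x03,0x06] = 0f c9 86 d3 0f

[0] 0x02->0x06 len=2 : 0f 42
[1] 0x11->0x2b len=3 : 18 19 f0
[2] 0x02->0x16 len=2 : 0f 42
[3] 0x1e->0x00 len=4 : 45 d8 72 d3
[4] 0x0f->0x1e len=3 : 3f c9 18
[5] 0x1e->0x20 len=2 : 3f c9
query mem[0x16]=0x0f, mem[0x21]=0xc9, mem[0x0b]=0x86, mem[0x03]=0xd3, mem[0x06]=0x0f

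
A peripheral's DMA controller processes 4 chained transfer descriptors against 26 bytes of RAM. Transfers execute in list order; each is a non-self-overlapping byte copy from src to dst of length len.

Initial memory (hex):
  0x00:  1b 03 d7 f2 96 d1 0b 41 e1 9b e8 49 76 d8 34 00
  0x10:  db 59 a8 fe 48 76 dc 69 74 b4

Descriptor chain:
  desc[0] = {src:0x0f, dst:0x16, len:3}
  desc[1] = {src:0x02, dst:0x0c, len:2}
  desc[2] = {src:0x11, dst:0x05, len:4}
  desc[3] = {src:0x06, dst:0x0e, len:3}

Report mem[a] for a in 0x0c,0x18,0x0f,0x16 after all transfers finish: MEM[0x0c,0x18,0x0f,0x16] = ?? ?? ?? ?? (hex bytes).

  after D0: wrote 3B at 0x16 = 00db59
  after D1: wrote 2B at 0x0c = d7f2
  after D2: wrote 4B at 0x05 = 59a8fe48
  after D3: wrote 3B at 0x0e = a8fe48
query mem[0x0c]=0xd7, mem[0x18]=0x59, mem[0x0f]=0xfe, mem[0x16]=0x00

MEM[0x0c,0x18,0x0f,0x16] = d7 59 fe 00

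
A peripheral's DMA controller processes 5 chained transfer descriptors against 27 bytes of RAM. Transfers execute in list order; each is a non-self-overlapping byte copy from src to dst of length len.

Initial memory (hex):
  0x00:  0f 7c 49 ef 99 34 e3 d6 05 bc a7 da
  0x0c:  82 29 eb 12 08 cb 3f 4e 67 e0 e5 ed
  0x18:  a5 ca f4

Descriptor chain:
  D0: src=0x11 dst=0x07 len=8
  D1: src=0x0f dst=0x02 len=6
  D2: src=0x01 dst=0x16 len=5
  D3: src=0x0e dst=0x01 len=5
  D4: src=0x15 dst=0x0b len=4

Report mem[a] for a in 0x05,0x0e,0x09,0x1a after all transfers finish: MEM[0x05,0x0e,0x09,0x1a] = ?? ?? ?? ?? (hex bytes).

D0: mem[0x07..0x0e] <- [cb 3f 4e 67 e0 e5 ed a5]
D1: mem[0x02..0x07] <- [12 08 cb 3f 4e 67]
D2: mem[0x16..0x1a] <- [7c 12 08 cb 3f]
D3: mem[0x01..0x05] <- [a5 12 08 cb 3f]
D4: mem[0x0b..0x0e] <- [e0 7c 12 08]
query mem[0x05]=0x3f, mem[0x0e]=0x08, mem[0x09]=0x4e, mem[0x1a]=0x3f

MEM[0x05,0x0e,0x09,0x1a] = 3f 08 4e 3f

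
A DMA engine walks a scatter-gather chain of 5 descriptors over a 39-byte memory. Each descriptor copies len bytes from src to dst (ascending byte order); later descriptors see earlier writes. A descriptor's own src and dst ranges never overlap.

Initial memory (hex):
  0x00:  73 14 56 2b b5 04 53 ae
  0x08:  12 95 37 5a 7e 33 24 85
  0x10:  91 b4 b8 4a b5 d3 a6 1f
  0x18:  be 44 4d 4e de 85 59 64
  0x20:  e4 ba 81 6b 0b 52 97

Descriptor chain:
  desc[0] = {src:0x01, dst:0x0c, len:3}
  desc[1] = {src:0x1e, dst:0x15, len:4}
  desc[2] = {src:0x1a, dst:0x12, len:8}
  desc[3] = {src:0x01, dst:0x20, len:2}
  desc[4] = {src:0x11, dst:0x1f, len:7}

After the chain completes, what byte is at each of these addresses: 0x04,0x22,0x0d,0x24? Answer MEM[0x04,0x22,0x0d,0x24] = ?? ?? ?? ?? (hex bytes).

  after D0: wrote 3B at 0x0c = 14562b
  after D1: wrote 4B at 0x15 = 5964e4ba
  after D2: wrote 8B at 0x12 = 4d4ede855964e4ba
  after D3: wrote 2B at 0x20 = 1456
  after D4: wrote 7B at 0x1f = b44d4ede855964
query mem[0x04]=0xb5, mem[0x22]=0xde, mem[0x0d]=0x56, mem[0x24]=0x59

MEM[0x04,0x22,0x0d,0x24] = b5 de 56 59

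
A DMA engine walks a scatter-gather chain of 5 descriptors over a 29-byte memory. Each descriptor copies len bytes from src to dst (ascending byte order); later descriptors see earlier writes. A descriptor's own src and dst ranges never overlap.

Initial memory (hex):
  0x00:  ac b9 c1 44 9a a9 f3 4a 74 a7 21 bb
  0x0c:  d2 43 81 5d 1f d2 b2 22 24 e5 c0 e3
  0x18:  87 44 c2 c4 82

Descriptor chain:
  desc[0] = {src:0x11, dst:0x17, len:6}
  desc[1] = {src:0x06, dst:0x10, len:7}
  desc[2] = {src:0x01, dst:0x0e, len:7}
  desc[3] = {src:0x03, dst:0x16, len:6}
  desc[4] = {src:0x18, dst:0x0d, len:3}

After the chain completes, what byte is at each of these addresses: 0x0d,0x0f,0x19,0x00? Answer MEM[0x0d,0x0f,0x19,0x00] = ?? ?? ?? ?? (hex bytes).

MEM[0x0d,0x0f,0x19,0x00] = a9 4a f3 ac

[0] 0x11->0x17 len=6 : d2 b2 22 24 e5 c0
[1] 0x06->0x10 len=7 : f3 4a 74 a7 21 bb d2
[2] 0x01->0x0e len=7 : b9 c1 44 9a a9 f3 4a
[3] 0x03->0x16 len=6 : 44 9a a9 f3 4a 74
[4] 0x18->0x0d len=3 : a9 f3 4a
query mem[0x0d]=0xa9, mem[0x0f]=0x4a, mem[0x19]=0xf3, mem[0x00]=0xac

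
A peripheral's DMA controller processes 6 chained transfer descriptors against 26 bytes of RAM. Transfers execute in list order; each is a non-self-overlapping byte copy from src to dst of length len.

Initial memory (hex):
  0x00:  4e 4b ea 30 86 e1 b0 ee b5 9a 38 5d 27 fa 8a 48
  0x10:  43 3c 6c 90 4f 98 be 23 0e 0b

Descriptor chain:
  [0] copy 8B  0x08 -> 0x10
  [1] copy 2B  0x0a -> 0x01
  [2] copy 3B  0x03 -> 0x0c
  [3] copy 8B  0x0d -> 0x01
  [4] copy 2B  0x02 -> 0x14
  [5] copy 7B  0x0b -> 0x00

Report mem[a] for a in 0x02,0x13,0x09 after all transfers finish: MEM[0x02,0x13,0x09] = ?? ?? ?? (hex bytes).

MEM[0x02,0x13,0x09] = 86 5d 9a

[0] 0x08->0x10 len=8 : b5 9a 38 5d 27 fa 8a 48
[1] 0x0a->0x01 len=2 : 38 5d
[2] 0x03->0x0c len=3 : 30 86 e1
[3] 0x0d->0x01 len=8 : 86 e1 48 b5 9a 38 5d 27
[4] 0x02->0x14 len=2 : e1 48
[5] 0x0b->0x00 len=7 : 5d 30 86 e1 48 b5 9a
query mem[0x02]=0x86, mem[0x13]=0x5d, mem[0x09]=0x9a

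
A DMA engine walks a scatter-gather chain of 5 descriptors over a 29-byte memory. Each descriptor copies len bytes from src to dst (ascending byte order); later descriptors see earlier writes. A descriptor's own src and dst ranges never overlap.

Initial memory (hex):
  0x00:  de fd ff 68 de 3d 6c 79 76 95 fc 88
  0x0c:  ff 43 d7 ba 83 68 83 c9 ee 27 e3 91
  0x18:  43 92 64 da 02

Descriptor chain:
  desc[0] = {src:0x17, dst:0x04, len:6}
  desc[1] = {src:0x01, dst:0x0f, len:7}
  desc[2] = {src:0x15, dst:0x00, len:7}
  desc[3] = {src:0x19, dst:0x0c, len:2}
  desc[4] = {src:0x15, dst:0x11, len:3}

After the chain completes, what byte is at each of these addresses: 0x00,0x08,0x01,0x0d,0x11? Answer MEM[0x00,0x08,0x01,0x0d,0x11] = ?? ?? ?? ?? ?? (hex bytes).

MEM[0x00,0x08,0x01,0x0d,0x11] = 64 da e3 64 64

#0 dst[0x04+6] := {0x91,0x43,0x92,0x64,0xda,0x02}
#1 dst[0x0f+7] := {0xfd,0xff,0x68,0x91,0x43,0x92,0x64}
#2 dst[0x00+7] := {0x64,0xe3,0x91,0x43,0x92,0x64,0xda}
#3 dst[0x0c+2] := {0x92,0x64}
#4 dst[0x11+3] := {0x64,0xe3,0x91}
query mem[0x00]=0x64, mem[0x08]=0xda, mem[0x01]=0xe3, mem[0x0d]=0x64, mem[0x11]=0x64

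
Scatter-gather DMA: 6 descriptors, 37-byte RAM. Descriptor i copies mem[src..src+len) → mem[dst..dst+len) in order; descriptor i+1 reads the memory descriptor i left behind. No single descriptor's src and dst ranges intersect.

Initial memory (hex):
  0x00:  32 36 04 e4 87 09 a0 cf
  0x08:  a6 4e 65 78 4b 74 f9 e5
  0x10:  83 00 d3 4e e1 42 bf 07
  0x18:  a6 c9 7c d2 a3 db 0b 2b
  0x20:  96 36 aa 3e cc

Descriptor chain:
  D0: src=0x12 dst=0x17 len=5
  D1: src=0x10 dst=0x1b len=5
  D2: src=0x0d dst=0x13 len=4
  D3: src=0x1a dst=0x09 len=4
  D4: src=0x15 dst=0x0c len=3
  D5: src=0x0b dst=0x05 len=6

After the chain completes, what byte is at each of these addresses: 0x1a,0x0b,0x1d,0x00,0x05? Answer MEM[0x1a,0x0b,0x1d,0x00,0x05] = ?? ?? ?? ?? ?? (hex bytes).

#0 dst[0x17+5] := {0xd3,0x4e,0xe1,0x42,0xbf}
#1 dst[0x1b+5] := {0x83,0x00,0xd3,0x4e,0xe1}
#2 dst[0x13+4] := {0x74,0xf9,0xe5,0x83}
#3 dst[0x09+4] := {0x42,0x83,0x00,0xd3}
#4 dst[0x0c+3] := {0xe5,0x83,0xd3}
#5 dst[0x05+6] := {0x00,0xe5,0x83,0xd3,0xe5,0x83}
query mem[0x1a]=0x42, mem[0x0b]=0x00, mem[0x1d]=0xd3, mem[0x00]=0x32, mem[0x05]=0x00

MEM[0x1a,0x0b,0x1d,0x00,0x05] = 42 00 d3 32 00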